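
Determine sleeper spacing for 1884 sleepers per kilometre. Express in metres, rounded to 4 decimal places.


Spacing = 1000 m / number of sleepers
Spacing = 1000 / 1884
Spacing = 0.5308 m

0.5308


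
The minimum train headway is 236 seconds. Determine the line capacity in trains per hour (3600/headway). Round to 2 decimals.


Capacity = 3600 / headway
Capacity = 3600 / 236
Capacity = 15.25 trains/hour

15.25


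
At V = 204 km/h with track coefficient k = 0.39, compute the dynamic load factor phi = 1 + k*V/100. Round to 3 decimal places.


phi = 1 + k * V / 100
phi = 1 + 0.39 * 204 / 100
phi = 1 + 0.7956
phi = 1.796

1.796


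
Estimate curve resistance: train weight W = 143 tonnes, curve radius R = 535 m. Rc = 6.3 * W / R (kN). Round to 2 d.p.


Rc = 6.3 * W / R
Rc = 6.3 * 143 / 535
Rc = 900.9 / 535
Rc = 1.68 kN

1.68


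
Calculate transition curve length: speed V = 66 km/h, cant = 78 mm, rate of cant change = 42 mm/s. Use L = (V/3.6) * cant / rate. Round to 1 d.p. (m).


Convert speed: V = 66 / 3.6 = 18.3333 m/s
L = 18.3333 * 78 / 42
L = 1430.0 / 42
L = 34.0 m

34.0


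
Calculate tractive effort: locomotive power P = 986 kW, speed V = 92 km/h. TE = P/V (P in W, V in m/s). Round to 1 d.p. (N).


Convert: P = 986 kW = 986000 W
V = 92 / 3.6 = 25.5556 m/s
TE = 986000 / 25.5556
TE = 38582.6 N

38582.6


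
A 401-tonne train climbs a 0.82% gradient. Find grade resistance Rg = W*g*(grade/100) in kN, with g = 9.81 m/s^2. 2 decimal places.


Rg = W * 9.81 * grade / 100
Rg = 401 * 9.81 * 0.82 / 100
Rg = 3933.81 * 0.0082
Rg = 32.26 kN

32.26


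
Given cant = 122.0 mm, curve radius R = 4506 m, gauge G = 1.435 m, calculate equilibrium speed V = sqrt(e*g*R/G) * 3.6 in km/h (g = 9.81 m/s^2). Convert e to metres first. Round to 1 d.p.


Convert cant: e = 122.0 mm = 0.1220 m
V_ms = sqrt(0.1220 * 9.81 * 4506 / 1.435)
V_ms = sqrt(3758.098202) = 61.3033 m/s
V = 61.3033 * 3.6 = 220.7 km/h

220.7


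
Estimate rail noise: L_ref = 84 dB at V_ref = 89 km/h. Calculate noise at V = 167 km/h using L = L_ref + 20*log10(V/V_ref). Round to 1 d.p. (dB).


V/V_ref = 167 / 89 = 1.876404
log10(1.876404) = 0.273326
20 * 0.273326 = 5.4665
L = 84 + 5.4665 = 89.5 dB

89.5


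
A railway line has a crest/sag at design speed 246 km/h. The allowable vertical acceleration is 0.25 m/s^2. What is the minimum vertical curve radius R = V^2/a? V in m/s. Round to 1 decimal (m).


Convert speed: V = 246 / 3.6 = 68.3333 m/s
V^2 = 4669.4444 m^2/s^2
R_v = 4669.4444 / 0.25
R_v = 18677.8 m

18677.8


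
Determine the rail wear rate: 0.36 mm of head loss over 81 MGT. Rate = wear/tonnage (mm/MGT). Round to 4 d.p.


Wear rate = total wear / cumulative tonnage
Rate = 0.36 / 81
Rate = 0.0044 mm/MGT

0.0044


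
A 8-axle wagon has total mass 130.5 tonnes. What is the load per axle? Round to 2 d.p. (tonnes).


Load per axle = total weight / number of axles
Load = 130.5 / 8
Load = 16.31 tonnes

16.31


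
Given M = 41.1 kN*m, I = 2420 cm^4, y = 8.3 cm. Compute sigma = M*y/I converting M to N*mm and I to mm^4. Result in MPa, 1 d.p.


Convert units:
M = 41.1 kN*m = 41100000 N*mm
y = 8.3 cm = 83 mm
I = 2420 cm^4 = 24200000 mm^4
sigma = 41100000 * 83 / 24200000
sigma = 141.0 MPa

141.0


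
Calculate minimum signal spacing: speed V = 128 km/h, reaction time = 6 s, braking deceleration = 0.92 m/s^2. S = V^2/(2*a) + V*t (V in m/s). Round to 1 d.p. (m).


V = 128 / 3.6 = 35.5556 m/s
Braking distance = 35.5556^2 / (2*0.92) = 687.0639 m
Sighting distance = 35.5556 * 6 = 213.3333 m
S = 687.0639 + 213.3333 = 900.4 m

900.4


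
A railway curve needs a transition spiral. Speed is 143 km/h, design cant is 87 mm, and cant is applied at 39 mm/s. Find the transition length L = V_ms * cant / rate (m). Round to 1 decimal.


Convert speed: V = 143 / 3.6 = 39.7222 m/s
L = 39.7222 * 87 / 39
L = 3455.8333 / 39
L = 88.6 m

88.6


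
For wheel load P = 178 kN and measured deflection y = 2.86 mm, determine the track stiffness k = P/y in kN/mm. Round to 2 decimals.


Track stiffness k = P / y
k = 178 / 2.86
k = 62.24 kN/mm

62.24


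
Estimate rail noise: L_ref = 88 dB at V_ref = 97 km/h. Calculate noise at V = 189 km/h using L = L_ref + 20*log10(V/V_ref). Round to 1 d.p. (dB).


V/V_ref = 189 / 97 = 1.948454
log10(1.948454) = 0.28969
20 * 0.28969 = 5.7938
L = 88 + 5.7938 = 93.8 dB

93.8


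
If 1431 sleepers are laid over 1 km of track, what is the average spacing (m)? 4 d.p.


Spacing = 1000 m / number of sleepers
Spacing = 1000 / 1431
Spacing = 0.6988 m

0.6988


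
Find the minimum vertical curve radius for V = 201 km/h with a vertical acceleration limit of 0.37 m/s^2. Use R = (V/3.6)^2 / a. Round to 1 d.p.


Convert speed: V = 201 / 3.6 = 55.8333 m/s
V^2 = 3117.3611 m^2/s^2
R_v = 3117.3611 / 0.37
R_v = 8425.3 m

8425.3


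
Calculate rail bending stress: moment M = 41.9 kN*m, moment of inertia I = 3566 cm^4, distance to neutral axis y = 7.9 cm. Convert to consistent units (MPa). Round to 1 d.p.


Convert units:
M = 41.9 kN*m = 41900000 N*mm
y = 7.9 cm = 79 mm
I = 3566 cm^4 = 35660000 mm^4
sigma = 41900000 * 79 / 35660000
sigma = 92.8 MPa

92.8


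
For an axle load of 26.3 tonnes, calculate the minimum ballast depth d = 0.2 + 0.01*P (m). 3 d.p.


d = 0.2 + 0.01 * 26.3
d = 0.2 + 0.263
d = 0.463 m

0.463


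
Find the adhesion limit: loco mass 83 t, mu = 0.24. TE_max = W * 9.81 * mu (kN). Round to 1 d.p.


TE_max = W * g * mu
TE_max = 83 * 9.81 * 0.24
TE_max = 814.23 * 0.24
TE_max = 195.4 kN

195.4


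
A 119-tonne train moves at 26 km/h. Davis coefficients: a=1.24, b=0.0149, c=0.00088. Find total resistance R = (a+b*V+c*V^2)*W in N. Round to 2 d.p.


b*V = 0.0149 * 26 = 0.3874
c*V^2 = 0.00088 * 676 = 0.59488
R_per_t = 1.24 + 0.3874 + 0.59488 = 2.22228 N/t
R_total = 2.22228 * 119 = 264.45 N

264.45


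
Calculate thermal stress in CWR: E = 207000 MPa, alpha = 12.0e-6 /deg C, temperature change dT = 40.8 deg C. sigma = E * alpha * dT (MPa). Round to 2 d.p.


sigma = E * alpha * dT
sigma = 207000 * 12.0e-6 * 40.8
sigma = 2.484 * 40.8
sigma = 101.35 MPa

101.35


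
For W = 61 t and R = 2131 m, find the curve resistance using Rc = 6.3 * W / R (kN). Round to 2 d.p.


Rc = 6.3 * W / R
Rc = 6.3 * 61 / 2131
Rc = 384.3 / 2131
Rc = 0.18 kN

0.18


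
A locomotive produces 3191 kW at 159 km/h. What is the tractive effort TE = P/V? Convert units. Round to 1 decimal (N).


Convert: P = 3191 kW = 3191000 W
V = 159 / 3.6 = 44.1667 m/s
TE = 3191000 / 44.1667
TE = 72249.1 N

72249.1


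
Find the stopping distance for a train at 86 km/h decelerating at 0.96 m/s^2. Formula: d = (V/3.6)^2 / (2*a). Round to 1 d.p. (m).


Convert speed: V = 86 / 3.6 = 23.8889 m/s
V^2 = 570.679
d = 570.679 / (2 * 0.96)
d = 570.679 / 1.92
d = 297.2 m

297.2


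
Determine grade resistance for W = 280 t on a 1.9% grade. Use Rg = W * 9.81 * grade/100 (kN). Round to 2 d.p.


Rg = W * 9.81 * grade / 100
Rg = 280 * 9.81 * 1.9 / 100
Rg = 2746.8 * 0.019
Rg = 52.19 kN

52.19


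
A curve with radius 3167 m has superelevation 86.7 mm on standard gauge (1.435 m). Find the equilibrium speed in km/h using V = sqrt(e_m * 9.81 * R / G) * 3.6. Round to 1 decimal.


Convert cant: e = 86.7 mm = 0.0867 m
V_ms = sqrt(0.0867 * 9.81 * 3167 / 1.435)
V_ms = sqrt(1877.086417) = 43.3254 m/s
V = 43.3254 * 3.6 = 156.0 km/h

156.0


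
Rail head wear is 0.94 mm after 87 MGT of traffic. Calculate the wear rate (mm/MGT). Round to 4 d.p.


Wear rate = total wear / cumulative tonnage
Rate = 0.94 / 87
Rate = 0.0108 mm/MGT

0.0108


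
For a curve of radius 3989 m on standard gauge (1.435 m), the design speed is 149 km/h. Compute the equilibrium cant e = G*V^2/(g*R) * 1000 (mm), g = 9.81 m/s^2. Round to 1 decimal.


Convert speed: V = 149 / 3.6 = 41.3889 m/s
Apply formula: e = 1.435 * 41.3889^2 / (9.81 * 3989)
e = 1.435 * 1713.0401 / 39132.09
e = 0.062818 m = 62.8 mm

62.8


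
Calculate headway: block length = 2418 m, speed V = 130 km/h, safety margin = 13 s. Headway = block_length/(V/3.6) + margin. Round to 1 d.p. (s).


V = 130 / 3.6 = 36.1111 m/s
Block traversal time = 2418 / 36.1111 = 66.96 s
Headway = 66.96 + 13
Headway = 80.0 s

80.0


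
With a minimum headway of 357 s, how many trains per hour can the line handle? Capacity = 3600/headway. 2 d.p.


Capacity = 3600 / headway
Capacity = 3600 / 357
Capacity = 10.08 trains/hour

10.08


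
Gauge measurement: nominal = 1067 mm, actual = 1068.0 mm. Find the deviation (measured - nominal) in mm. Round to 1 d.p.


Deviation = measured - nominal
Deviation = 1068.0 - 1067
Deviation = 1.0 mm

1.0


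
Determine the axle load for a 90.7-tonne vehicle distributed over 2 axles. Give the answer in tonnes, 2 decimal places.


Load per axle = total weight / number of axles
Load = 90.7 / 2
Load = 45.35 tonnes

45.35


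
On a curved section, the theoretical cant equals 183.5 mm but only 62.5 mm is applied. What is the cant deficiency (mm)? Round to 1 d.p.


Cant deficiency = equilibrium cant - actual cant
CD = 183.5 - 62.5
CD = 121.0 mm

121.0


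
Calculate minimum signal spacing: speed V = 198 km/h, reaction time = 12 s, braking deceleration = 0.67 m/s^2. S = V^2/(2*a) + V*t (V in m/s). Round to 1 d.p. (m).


V = 198 / 3.6 = 55.0 m/s
Braking distance = 55.0^2 / (2*0.67) = 2257.4627 m
Sighting distance = 55.0 * 12 = 660.0 m
S = 2257.4627 + 660.0 = 2917.5 m

2917.5


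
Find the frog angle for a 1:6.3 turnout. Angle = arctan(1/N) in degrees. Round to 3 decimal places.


1/N = 1/6.3 = 0.15873
angle = arctan(0.15873) = 0.157417 rad
angle = 0.157417 * 180/pi = 9.019 degrees

9.019


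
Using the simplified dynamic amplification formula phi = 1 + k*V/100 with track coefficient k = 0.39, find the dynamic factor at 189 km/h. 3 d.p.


phi = 1 + k * V / 100
phi = 1 + 0.39 * 189 / 100
phi = 1 + 0.7371
phi = 1.737

1.737


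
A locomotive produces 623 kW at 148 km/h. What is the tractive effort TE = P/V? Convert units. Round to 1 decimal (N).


Convert: P = 623 kW = 623000 W
V = 148 / 3.6 = 41.1111 m/s
TE = 623000 / 41.1111
TE = 15154.1 N

15154.1


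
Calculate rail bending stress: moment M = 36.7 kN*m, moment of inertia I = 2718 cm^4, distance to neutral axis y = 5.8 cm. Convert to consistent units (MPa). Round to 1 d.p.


Convert units:
M = 36.7 kN*m = 36700000 N*mm
y = 5.8 cm = 58 mm
I = 2718 cm^4 = 27180000 mm^4
sigma = 36700000 * 58 / 27180000
sigma = 78.3 MPa

78.3


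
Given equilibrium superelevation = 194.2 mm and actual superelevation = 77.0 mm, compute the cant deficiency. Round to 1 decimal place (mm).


Cant deficiency = equilibrium cant - actual cant
CD = 194.2 - 77.0
CD = 117.2 mm

117.2


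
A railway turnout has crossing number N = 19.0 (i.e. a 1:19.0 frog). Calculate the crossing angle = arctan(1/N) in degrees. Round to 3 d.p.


1/N = 1/19.0 = 0.052632
angle = arctan(0.052632) = 0.052583 rad
angle = 0.052583 * 180/pi = 3.013 degrees

3.013


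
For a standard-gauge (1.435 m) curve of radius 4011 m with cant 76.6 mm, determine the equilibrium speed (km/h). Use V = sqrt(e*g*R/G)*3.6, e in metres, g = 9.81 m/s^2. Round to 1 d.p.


Convert cant: e = 76.6 mm = 0.0766 m
V_ms = sqrt(0.0766 * 9.81 * 4011 / 1.435)
V_ms = sqrt(2100.38321) = 45.8299 m/s
V = 45.8299 * 3.6 = 165.0 km/h

165.0


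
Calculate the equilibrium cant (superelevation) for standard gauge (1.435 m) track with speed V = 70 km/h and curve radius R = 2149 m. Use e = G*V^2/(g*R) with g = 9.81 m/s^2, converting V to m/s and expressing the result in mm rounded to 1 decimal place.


Convert speed: V = 70 / 3.6 = 19.4444 m/s
Apply formula: e = 1.435 * 19.4444^2 / (9.81 * 2149)
e = 1.435 * 378.0864 / 21081.69
e = 0.025736 m = 25.7 mm

25.7


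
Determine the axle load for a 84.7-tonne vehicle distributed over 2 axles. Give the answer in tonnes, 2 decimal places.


Load per axle = total weight / number of axles
Load = 84.7 / 2
Load = 42.35 tonnes

42.35


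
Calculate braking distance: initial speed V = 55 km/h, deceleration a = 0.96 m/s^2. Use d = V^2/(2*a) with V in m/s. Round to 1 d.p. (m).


Convert speed: V = 55 / 3.6 = 15.2778 m/s
V^2 = 233.4105
d = 233.4105 / (2 * 0.96)
d = 233.4105 / 1.92
d = 121.6 m

121.6


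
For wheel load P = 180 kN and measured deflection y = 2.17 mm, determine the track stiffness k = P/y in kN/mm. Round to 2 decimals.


Track stiffness k = P / y
k = 180 / 2.17
k = 82.95 kN/mm

82.95


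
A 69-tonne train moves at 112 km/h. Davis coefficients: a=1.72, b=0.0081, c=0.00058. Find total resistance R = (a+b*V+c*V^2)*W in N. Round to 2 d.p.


b*V = 0.0081 * 112 = 0.9072
c*V^2 = 0.00058 * 12544 = 7.27552
R_per_t = 1.72 + 0.9072 + 7.27552 = 9.90272 N/t
R_total = 9.90272 * 69 = 683.29 N

683.29


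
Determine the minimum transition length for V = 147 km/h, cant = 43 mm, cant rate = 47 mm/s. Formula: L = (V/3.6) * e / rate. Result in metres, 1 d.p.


Convert speed: V = 147 / 3.6 = 40.8333 m/s
L = 40.8333 * 43 / 47
L = 1755.8333 / 47
L = 37.4 m

37.4


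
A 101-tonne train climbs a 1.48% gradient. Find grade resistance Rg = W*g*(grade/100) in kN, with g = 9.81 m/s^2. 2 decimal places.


Rg = W * 9.81 * grade / 100
Rg = 101 * 9.81 * 1.48 / 100
Rg = 990.81 * 0.0148
Rg = 14.66 kN

14.66


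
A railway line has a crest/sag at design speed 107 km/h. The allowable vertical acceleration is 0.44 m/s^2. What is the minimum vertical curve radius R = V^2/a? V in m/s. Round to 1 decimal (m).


Convert speed: V = 107 / 3.6 = 29.7222 m/s
V^2 = 883.4105 m^2/s^2
R_v = 883.4105 / 0.44
R_v = 2007.8 m

2007.8


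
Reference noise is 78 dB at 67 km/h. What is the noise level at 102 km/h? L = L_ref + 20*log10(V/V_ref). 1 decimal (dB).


V/V_ref = 102 / 67 = 1.522388
log10(1.522388) = 0.182525
20 * 0.182525 = 3.6505
L = 78 + 3.6505 = 81.7 dB

81.7


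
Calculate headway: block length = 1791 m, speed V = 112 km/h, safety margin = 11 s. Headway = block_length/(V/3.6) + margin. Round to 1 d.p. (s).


V = 112 / 3.6 = 31.1111 m/s
Block traversal time = 1791 / 31.1111 = 57.5679 s
Headway = 57.5679 + 11
Headway = 68.6 s

68.6


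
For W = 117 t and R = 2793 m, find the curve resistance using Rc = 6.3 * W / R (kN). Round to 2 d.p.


Rc = 6.3 * W / R
Rc = 6.3 * 117 / 2793
Rc = 737.1 / 2793
Rc = 0.26 kN

0.26


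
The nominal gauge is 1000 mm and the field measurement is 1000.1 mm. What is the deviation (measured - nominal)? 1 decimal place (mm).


Deviation = measured - nominal
Deviation = 1000.1 - 1000
Deviation = 0.1 mm

0.1


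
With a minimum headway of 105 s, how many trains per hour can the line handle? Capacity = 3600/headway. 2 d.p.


Capacity = 3600 / headway
Capacity = 3600 / 105
Capacity = 34.29 trains/hour

34.29


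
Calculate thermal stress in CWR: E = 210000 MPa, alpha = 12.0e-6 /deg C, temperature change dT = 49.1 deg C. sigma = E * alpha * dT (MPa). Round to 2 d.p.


sigma = E * alpha * dT
sigma = 210000 * 12.0e-6 * 49.1
sigma = 2.52 * 49.1
sigma = 123.73 MPa

123.73


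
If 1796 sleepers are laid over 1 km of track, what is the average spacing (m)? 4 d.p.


Spacing = 1000 m / number of sleepers
Spacing = 1000 / 1796
Spacing = 0.5568 m

0.5568


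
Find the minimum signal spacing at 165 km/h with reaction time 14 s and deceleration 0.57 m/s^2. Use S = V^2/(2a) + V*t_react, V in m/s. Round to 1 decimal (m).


V = 165 / 3.6 = 45.8333 m/s
Braking distance = 45.8333^2 / (2*0.57) = 1842.7144 m
Sighting distance = 45.8333 * 14 = 641.6667 m
S = 1842.7144 + 641.6667 = 2484.4 m

2484.4


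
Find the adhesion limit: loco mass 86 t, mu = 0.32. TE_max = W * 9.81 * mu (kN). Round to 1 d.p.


TE_max = W * g * mu
TE_max = 86 * 9.81 * 0.32
TE_max = 843.66 * 0.32
TE_max = 270.0 kN

270.0


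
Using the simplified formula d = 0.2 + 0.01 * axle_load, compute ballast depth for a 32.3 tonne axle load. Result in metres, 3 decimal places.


d = 0.2 + 0.01 * 32.3
d = 0.2 + 0.323
d = 0.523 m

0.523


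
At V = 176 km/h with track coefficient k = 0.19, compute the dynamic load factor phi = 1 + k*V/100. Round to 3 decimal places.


phi = 1 + k * V / 100
phi = 1 + 0.19 * 176 / 100
phi = 1 + 0.3344
phi = 1.334

1.334


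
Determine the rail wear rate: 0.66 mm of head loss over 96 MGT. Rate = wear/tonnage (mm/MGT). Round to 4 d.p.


Wear rate = total wear / cumulative tonnage
Rate = 0.66 / 96
Rate = 0.0069 mm/MGT

0.0069


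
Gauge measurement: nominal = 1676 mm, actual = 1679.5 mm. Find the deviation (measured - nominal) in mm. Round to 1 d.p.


Deviation = measured - nominal
Deviation = 1679.5 - 1676
Deviation = 3.5 mm

3.5


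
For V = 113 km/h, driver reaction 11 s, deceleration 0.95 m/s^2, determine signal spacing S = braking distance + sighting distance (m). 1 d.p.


V = 113 / 3.6 = 31.3889 m/s
Braking distance = 31.3889^2 / (2*0.95) = 518.5591 m
Sighting distance = 31.3889 * 11 = 345.2778 m
S = 518.5591 + 345.2778 = 863.8 m

863.8


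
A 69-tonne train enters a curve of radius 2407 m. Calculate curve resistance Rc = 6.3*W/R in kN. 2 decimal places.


Rc = 6.3 * W / R
Rc = 6.3 * 69 / 2407
Rc = 434.7 / 2407
Rc = 0.18 kN

0.18


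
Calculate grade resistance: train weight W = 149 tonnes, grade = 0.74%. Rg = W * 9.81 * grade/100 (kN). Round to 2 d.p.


Rg = W * 9.81 * grade / 100
Rg = 149 * 9.81 * 0.74 / 100
Rg = 1461.69 * 0.0074
Rg = 10.82 kN

10.82


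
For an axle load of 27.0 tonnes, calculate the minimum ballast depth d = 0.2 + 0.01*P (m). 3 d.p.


d = 0.2 + 0.01 * 27.0
d = 0.2 + 0.27
d = 0.470 m

0.470


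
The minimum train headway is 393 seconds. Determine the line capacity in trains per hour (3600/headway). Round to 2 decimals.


Capacity = 3600 / headway
Capacity = 3600 / 393
Capacity = 9.16 trains/hour

9.16


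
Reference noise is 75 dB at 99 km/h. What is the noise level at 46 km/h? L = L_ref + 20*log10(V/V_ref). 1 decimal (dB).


V/V_ref = 46 / 99 = 0.464646
log10(0.464646) = -0.332877
20 * -0.332877 = -6.6575
L = 75 + -6.6575 = 68.3 dB

68.3


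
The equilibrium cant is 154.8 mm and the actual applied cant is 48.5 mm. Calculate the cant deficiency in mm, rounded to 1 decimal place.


Cant deficiency = equilibrium cant - actual cant
CD = 154.8 - 48.5
CD = 106.3 mm

106.3


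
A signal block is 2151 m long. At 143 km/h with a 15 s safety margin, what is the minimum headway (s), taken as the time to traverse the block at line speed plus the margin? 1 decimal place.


V = 143 / 3.6 = 39.7222 m/s
Block traversal time = 2151 / 39.7222 = 54.151 s
Headway = 54.151 + 15
Headway = 69.2 s

69.2


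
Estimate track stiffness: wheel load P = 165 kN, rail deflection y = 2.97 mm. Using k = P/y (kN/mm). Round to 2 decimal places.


Track stiffness k = P / y
k = 165 / 2.97
k = 55.56 kN/mm

55.56


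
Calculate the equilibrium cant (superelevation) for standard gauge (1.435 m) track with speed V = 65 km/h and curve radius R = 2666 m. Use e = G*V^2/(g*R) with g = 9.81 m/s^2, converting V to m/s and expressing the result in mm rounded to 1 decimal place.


Convert speed: V = 65 / 3.6 = 18.0556 m/s
Apply formula: e = 1.435 * 18.0556^2 / (9.81 * 2666)
e = 1.435 * 326.0031 / 26153.46
e = 0.017887 m = 17.9 mm

17.9


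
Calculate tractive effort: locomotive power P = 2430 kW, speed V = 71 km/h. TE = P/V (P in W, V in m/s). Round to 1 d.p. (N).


Convert: P = 2430 kW = 2430000 W
V = 71 / 3.6 = 19.7222 m/s
TE = 2430000 / 19.7222
TE = 123211.3 N

123211.3


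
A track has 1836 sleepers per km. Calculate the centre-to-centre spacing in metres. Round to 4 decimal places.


Spacing = 1000 m / number of sleepers
Spacing = 1000 / 1836
Spacing = 0.5447 m

0.5447


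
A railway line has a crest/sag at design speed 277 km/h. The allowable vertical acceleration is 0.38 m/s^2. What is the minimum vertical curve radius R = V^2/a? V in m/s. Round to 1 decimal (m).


Convert speed: V = 277 / 3.6 = 76.9444 m/s
V^2 = 5920.4475 m^2/s^2
R_v = 5920.4475 / 0.38
R_v = 15580.1 m

15580.1


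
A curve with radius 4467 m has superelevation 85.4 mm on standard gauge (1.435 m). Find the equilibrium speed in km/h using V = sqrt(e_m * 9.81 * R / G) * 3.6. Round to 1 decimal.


Convert cant: e = 85.4 mm = 0.0854 m
V_ms = sqrt(0.0854 * 9.81 * 4467 / 1.435)
V_ms = sqrt(2607.899971) = 51.0676 m/s
V = 51.0676 * 3.6 = 183.8 km/h

183.8


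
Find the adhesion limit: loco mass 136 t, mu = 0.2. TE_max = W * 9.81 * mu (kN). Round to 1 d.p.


TE_max = W * g * mu
TE_max = 136 * 9.81 * 0.2
TE_max = 1334.16 * 0.2
TE_max = 266.8 kN

266.8


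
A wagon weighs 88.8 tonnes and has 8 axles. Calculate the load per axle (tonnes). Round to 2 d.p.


Load per axle = total weight / number of axles
Load = 88.8 / 8
Load = 11.10 tonnes

11.10


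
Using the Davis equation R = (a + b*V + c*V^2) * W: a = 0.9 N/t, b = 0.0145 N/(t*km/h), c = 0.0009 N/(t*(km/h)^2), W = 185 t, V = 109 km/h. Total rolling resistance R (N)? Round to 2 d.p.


b*V = 0.0145 * 109 = 1.5805
c*V^2 = 0.0009 * 11881 = 10.6929
R_per_t = 0.9 + 1.5805 + 10.6929 = 13.1734 N/t
R_total = 13.1734 * 185 = 2437.08 N

2437.08


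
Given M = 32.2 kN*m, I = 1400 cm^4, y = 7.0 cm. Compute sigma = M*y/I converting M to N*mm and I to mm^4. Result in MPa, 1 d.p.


Convert units:
M = 32.2 kN*m = 32200000 N*mm
y = 7.0 cm = 70 mm
I = 1400 cm^4 = 14000000 mm^4
sigma = 32200000 * 70 / 14000000
sigma = 161.0 MPa

161.0


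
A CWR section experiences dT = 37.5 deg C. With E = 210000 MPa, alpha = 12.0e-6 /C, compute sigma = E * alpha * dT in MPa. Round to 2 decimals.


sigma = E * alpha * dT
sigma = 210000 * 12.0e-6 * 37.5
sigma = 2.52 * 37.5
sigma = 94.50 MPa

94.50


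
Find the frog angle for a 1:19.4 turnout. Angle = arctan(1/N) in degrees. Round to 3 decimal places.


1/N = 1/19.4 = 0.051546
angle = arctan(0.051546) = 0.051501 rad
angle = 0.051501 * 180/pi = 2.951 degrees

2.951


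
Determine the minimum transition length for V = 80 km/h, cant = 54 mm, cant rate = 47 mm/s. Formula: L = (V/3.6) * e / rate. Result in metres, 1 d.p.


Convert speed: V = 80 / 3.6 = 22.2222 m/s
L = 22.2222 * 54 / 47
L = 1200.0 / 47
L = 25.5 m

25.5


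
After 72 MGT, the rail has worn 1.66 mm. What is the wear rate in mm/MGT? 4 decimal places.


Wear rate = total wear / cumulative tonnage
Rate = 1.66 / 72
Rate = 0.0231 mm/MGT

0.0231


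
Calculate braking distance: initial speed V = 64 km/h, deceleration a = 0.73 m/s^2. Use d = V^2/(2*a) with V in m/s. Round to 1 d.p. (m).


Convert speed: V = 64 / 3.6 = 17.7778 m/s
V^2 = 316.0494
d = 316.0494 / (2 * 0.73)
d = 316.0494 / 1.46
d = 216.5 m

216.5


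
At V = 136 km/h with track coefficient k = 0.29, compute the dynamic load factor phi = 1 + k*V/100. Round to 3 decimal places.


phi = 1 + k * V / 100
phi = 1 + 0.29 * 136 / 100
phi = 1 + 0.3944
phi = 1.394

1.394


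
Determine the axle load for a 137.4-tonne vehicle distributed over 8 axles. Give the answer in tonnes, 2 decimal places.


Load per axle = total weight / number of axles
Load = 137.4 / 8
Load = 17.18 tonnes

17.18


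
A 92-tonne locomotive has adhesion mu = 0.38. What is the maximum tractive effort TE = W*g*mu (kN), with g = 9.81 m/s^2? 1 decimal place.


TE_max = W * g * mu
TE_max = 92 * 9.81 * 0.38
TE_max = 902.52 * 0.38
TE_max = 343.0 kN

343.0


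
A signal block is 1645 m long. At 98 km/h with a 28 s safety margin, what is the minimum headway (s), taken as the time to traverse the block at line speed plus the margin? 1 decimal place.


V = 98 / 3.6 = 27.2222 m/s
Block traversal time = 1645 / 27.2222 = 60.4286 s
Headway = 60.4286 + 28
Headway = 88.4 s

88.4


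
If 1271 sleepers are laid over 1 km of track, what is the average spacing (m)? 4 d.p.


Spacing = 1000 m / number of sleepers
Spacing = 1000 / 1271
Spacing = 0.7868 m

0.7868


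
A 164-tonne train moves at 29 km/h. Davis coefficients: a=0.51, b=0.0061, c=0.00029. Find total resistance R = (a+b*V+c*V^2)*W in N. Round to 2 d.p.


b*V = 0.0061 * 29 = 0.1769
c*V^2 = 0.00029 * 841 = 0.24389
R_per_t = 0.51 + 0.1769 + 0.24389 = 0.93079 N/t
R_total = 0.93079 * 164 = 152.65 N

152.65


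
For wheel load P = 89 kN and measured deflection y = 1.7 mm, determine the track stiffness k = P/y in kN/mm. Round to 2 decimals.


Track stiffness k = P / y
k = 89 / 1.7
k = 52.35 kN/mm

52.35


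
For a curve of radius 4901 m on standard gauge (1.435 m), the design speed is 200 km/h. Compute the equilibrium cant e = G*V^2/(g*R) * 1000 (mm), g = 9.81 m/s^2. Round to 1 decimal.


Convert speed: V = 200 / 3.6 = 55.5556 m/s
Apply formula: e = 1.435 * 55.5556^2 / (9.81 * 4901)
e = 1.435 * 3086.4198 / 48078.81
e = 0.09212 m = 92.1 mm

92.1


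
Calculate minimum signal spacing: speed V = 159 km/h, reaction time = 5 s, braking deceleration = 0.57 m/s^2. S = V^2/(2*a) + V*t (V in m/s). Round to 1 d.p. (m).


V = 159 / 3.6 = 44.1667 m/s
Braking distance = 44.1667^2 / (2*0.57) = 1711.1355 m
Sighting distance = 44.1667 * 5 = 220.8333 m
S = 1711.1355 + 220.8333 = 1932.0 m

1932.0


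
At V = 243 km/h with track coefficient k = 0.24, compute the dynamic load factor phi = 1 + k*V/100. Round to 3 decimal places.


phi = 1 + k * V / 100
phi = 1 + 0.24 * 243 / 100
phi = 1 + 0.5832
phi = 1.583

1.583


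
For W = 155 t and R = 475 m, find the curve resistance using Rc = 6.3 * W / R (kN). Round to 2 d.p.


Rc = 6.3 * W / R
Rc = 6.3 * 155 / 475
Rc = 976.5 / 475
Rc = 2.06 kN

2.06


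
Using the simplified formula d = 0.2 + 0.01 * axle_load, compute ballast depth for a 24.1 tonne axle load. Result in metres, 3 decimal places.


d = 0.2 + 0.01 * 24.1
d = 0.2 + 0.241
d = 0.441 m

0.441


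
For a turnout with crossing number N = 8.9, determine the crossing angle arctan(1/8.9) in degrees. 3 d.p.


1/N = 1/8.9 = 0.11236
angle = arctan(0.11236) = 0.11189 rad
angle = 0.11189 * 180/pi = 6.411 degrees

6.411


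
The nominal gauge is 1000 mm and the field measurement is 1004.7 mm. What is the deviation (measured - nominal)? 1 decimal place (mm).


Deviation = measured - nominal
Deviation = 1004.7 - 1000
Deviation = 4.7 mm

4.7


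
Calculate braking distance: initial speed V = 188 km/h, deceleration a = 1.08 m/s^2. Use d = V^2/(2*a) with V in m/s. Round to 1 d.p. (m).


Convert speed: V = 188 / 3.6 = 52.2222 m/s
V^2 = 2727.1605
d = 2727.1605 / (2 * 1.08)
d = 2727.1605 / 2.16
d = 1262.6 m

1262.6


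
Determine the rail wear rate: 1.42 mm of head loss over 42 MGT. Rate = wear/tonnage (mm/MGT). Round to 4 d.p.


Wear rate = total wear / cumulative tonnage
Rate = 1.42 / 42
Rate = 0.0338 mm/MGT

0.0338


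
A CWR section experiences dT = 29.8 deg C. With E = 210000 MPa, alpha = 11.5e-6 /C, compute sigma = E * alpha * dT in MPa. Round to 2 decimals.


sigma = E * alpha * dT
sigma = 210000 * 11.5e-6 * 29.8
sigma = 2.415 * 29.8
sigma = 71.97 MPa

71.97


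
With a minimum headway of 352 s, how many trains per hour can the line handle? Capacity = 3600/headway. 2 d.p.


Capacity = 3600 / headway
Capacity = 3600 / 352
Capacity = 10.23 trains/hour

10.23


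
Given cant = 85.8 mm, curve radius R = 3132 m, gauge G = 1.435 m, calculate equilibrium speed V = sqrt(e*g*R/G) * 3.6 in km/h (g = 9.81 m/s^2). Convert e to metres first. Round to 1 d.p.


Convert cant: e = 85.8 mm = 0.0858 m
V_ms = sqrt(0.0858 * 9.81 * 3132 / 1.435)
V_ms = sqrt(1837.071872) = 42.8611 m/s
V = 42.8611 * 3.6 = 154.3 km/h

154.3


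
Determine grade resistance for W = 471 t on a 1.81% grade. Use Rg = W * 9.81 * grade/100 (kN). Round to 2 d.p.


Rg = W * 9.81 * grade / 100
Rg = 471 * 9.81 * 1.81 / 100
Rg = 4620.51 * 0.0181
Rg = 83.63 kN

83.63


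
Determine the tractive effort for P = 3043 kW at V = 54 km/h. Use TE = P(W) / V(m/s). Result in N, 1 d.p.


Convert: P = 3043 kW = 3043000 W
V = 54 / 3.6 = 15.0 m/s
TE = 3043000 / 15.0
TE = 202866.7 N

202866.7


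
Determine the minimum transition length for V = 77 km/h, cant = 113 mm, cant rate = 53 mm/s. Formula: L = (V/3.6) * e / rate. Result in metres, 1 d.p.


Convert speed: V = 77 / 3.6 = 21.3889 m/s
L = 21.3889 * 113 / 53
L = 2416.9444 / 53
L = 45.6 m

45.6


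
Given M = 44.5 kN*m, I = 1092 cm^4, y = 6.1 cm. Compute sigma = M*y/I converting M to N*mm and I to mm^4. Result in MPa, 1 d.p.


Convert units:
M = 44.5 kN*m = 44500000 N*mm
y = 6.1 cm = 61 mm
I = 1092 cm^4 = 10920000 mm^4
sigma = 44500000 * 61 / 10920000
sigma = 248.6 MPa

248.6


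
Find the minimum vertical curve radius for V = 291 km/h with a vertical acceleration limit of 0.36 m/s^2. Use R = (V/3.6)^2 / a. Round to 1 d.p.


Convert speed: V = 291 / 3.6 = 80.8333 m/s
V^2 = 6534.0278 m^2/s^2
R_v = 6534.0278 / 0.36
R_v = 18150.1 m

18150.1


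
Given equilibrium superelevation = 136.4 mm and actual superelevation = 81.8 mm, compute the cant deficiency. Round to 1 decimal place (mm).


Cant deficiency = equilibrium cant - actual cant
CD = 136.4 - 81.8
CD = 54.6 mm

54.6


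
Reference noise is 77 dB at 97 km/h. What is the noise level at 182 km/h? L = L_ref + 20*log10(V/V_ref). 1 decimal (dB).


V/V_ref = 182 / 97 = 1.876289
log10(1.876289) = 0.2733
20 * 0.2733 = 5.466
L = 77 + 5.466 = 82.5 dB

82.5


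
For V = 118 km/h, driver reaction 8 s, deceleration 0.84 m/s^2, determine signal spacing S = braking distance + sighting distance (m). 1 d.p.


V = 118 / 3.6 = 32.7778 m/s
Braking distance = 32.7778^2 / (2*0.84) = 639.5135 m
Sighting distance = 32.7778 * 8 = 262.2222 m
S = 639.5135 + 262.2222 = 901.7 m

901.7


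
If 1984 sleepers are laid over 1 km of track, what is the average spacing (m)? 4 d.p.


Spacing = 1000 m / number of sleepers
Spacing = 1000 / 1984
Spacing = 0.5040 m

0.5040


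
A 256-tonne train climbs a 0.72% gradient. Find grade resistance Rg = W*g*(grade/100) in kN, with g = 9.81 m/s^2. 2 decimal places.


Rg = W * 9.81 * grade / 100
Rg = 256 * 9.81 * 0.72 / 100
Rg = 2511.36 * 0.0072
Rg = 18.08 kN

18.08


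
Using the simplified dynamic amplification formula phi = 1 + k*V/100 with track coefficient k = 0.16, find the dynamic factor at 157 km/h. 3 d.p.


phi = 1 + k * V / 100
phi = 1 + 0.16 * 157 / 100
phi = 1 + 0.2512
phi = 1.251

1.251


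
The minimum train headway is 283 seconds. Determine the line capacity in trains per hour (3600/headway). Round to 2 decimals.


Capacity = 3600 / headway
Capacity = 3600 / 283
Capacity = 12.72 trains/hour

12.72


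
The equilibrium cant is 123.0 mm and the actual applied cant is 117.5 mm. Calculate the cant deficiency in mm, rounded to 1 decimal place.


Cant deficiency = equilibrium cant - actual cant
CD = 123.0 - 117.5
CD = 5.5 mm

5.5


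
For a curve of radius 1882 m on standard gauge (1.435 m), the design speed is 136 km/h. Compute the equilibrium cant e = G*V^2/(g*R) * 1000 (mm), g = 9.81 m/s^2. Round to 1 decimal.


Convert speed: V = 136 / 3.6 = 37.7778 m/s
Apply formula: e = 1.435 * 37.7778^2 / (9.81 * 1882)
e = 1.435 * 1427.1605 / 18462.42
e = 0.110927 m = 110.9 mm

110.9


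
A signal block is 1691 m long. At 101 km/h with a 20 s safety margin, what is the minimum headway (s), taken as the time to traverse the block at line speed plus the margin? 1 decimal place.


V = 101 / 3.6 = 28.0556 m/s
Block traversal time = 1691 / 28.0556 = 60.2733 s
Headway = 60.2733 + 20
Headway = 80.3 s

80.3


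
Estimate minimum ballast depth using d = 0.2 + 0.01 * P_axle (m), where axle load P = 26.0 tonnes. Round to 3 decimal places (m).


d = 0.2 + 0.01 * 26.0
d = 0.2 + 0.26
d = 0.460 m

0.460


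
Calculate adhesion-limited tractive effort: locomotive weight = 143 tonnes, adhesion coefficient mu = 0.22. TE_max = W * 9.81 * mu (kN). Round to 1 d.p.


TE_max = W * g * mu
TE_max = 143 * 9.81 * 0.22
TE_max = 1402.83 * 0.22
TE_max = 308.6 kN

308.6


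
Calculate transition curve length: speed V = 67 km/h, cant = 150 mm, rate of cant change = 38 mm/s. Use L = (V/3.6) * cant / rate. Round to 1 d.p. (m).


Convert speed: V = 67 / 3.6 = 18.6111 m/s
L = 18.6111 * 150 / 38
L = 2791.6667 / 38
L = 73.5 m

73.5


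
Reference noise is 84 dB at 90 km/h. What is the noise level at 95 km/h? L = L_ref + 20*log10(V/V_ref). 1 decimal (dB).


V/V_ref = 95 / 90 = 1.055556
log10(1.055556) = 0.023481
20 * 0.023481 = 0.4696
L = 84 + 0.4696 = 84.5 dB

84.5


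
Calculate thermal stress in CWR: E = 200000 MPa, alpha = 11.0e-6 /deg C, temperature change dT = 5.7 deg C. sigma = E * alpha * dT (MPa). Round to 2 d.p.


sigma = E * alpha * dT
sigma = 200000 * 11.0e-6 * 5.7
sigma = 2.2 * 5.7
sigma = 12.54 MPa

12.54


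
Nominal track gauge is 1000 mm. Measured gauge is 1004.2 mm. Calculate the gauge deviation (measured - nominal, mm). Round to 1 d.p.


Deviation = measured - nominal
Deviation = 1004.2 - 1000
Deviation = 4.2 mm

4.2


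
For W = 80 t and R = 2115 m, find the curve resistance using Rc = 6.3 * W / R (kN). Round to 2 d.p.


Rc = 6.3 * W / R
Rc = 6.3 * 80 / 2115
Rc = 504.0 / 2115
Rc = 0.24 kN

0.24


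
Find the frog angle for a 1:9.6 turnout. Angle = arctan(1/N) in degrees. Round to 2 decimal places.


1/N = 1/9.6 = 0.104167
angle = arctan(0.104167) = 0.103792 rad
angle = 0.103792 * 180/pi = 5.95 degrees

5.95


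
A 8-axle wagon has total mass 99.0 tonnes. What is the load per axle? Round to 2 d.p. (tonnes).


Load per axle = total weight / number of axles
Load = 99.0 / 8
Load = 12.38 tonnes

12.38


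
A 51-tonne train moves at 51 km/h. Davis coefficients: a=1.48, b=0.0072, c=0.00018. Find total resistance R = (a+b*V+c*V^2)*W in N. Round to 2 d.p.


b*V = 0.0072 * 51 = 0.3672
c*V^2 = 0.00018 * 2601 = 0.46818
R_per_t = 1.48 + 0.3672 + 0.46818 = 2.31538 N/t
R_total = 2.31538 * 51 = 118.08 N

118.08


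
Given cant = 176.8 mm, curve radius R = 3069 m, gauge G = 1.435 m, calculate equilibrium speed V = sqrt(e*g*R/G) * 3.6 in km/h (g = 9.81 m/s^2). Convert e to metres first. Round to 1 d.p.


Convert cant: e = 176.8 mm = 0.1768 m
V_ms = sqrt(0.1768 * 9.81 * 3069 / 1.435)
V_ms = sqrt(3709.336691) = 60.9043 m/s
V = 60.9043 * 3.6 = 219.3 km/h

219.3


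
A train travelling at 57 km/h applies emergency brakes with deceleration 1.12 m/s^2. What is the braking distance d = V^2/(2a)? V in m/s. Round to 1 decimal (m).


Convert speed: V = 57 / 3.6 = 15.8333 m/s
V^2 = 250.6944
d = 250.6944 / (2 * 1.12)
d = 250.6944 / 2.24
d = 111.9 m

111.9


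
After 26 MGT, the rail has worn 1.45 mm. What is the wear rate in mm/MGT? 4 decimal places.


Wear rate = total wear / cumulative tonnage
Rate = 1.45 / 26
Rate = 0.0558 mm/MGT

0.0558


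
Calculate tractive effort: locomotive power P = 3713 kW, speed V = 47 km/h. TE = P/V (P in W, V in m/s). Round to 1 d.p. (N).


Convert: P = 3713 kW = 3713000 W
V = 47 / 3.6 = 13.0556 m/s
TE = 3713000 / 13.0556
TE = 284400.0 N

284400.0


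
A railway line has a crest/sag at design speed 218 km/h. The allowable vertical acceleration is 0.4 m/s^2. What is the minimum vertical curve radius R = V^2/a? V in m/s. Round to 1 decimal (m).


Convert speed: V = 218 / 3.6 = 60.5556 m/s
V^2 = 3666.9753 m^2/s^2
R_v = 3666.9753 / 0.4
R_v = 9167.4 m

9167.4


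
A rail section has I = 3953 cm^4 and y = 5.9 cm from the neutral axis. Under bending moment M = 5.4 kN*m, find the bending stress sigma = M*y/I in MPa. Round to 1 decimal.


Convert units:
M = 5.4 kN*m = 5400000 N*mm
y = 5.9 cm = 59 mm
I = 3953 cm^4 = 39530000 mm^4
sigma = 5400000 * 59 / 39530000
sigma = 8.1 MPa

8.1


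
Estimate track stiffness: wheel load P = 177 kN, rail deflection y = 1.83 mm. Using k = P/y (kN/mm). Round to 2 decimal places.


Track stiffness k = P / y
k = 177 / 1.83
k = 96.72 kN/mm

96.72


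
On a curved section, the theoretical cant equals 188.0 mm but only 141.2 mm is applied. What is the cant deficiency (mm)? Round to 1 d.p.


Cant deficiency = equilibrium cant - actual cant
CD = 188.0 - 141.2
CD = 46.8 mm

46.8


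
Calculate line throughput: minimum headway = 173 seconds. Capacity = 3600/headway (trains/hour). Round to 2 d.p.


Capacity = 3600 / headway
Capacity = 3600 / 173
Capacity = 20.81 trains/hour

20.81


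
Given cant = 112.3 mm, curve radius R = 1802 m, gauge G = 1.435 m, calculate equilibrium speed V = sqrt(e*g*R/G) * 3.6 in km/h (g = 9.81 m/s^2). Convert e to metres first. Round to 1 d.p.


Convert cant: e = 112.3 mm = 0.1123 m
V_ms = sqrt(0.1123 * 9.81 * 1802 / 1.435)
V_ms = sqrt(1383.412353) = 37.1943 m/s
V = 37.1943 * 3.6 = 133.9 km/h

133.9


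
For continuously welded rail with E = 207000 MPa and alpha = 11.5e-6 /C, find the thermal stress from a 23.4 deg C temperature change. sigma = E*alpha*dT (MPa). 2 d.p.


sigma = E * alpha * dT
sigma = 207000 * 11.5e-6 * 23.4
sigma = 2.3805 * 23.4
sigma = 55.70 MPa

55.70


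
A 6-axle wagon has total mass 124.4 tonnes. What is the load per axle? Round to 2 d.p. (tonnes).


Load per axle = total weight / number of axles
Load = 124.4 / 6
Load = 20.73 tonnes

20.73


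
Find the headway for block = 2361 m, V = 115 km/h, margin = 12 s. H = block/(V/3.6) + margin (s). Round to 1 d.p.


V = 115 / 3.6 = 31.9444 m/s
Block traversal time = 2361 / 31.9444 = 73.9096 s
Headway = 73.9096 + 12
Headway = 85.9 s

85.9


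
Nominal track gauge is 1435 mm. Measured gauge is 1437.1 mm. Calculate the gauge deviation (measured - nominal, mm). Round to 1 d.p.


Deviation = measured - nominal
Deviation = 1437.1 - 1435
Deviation = 2.1 mm

2.1


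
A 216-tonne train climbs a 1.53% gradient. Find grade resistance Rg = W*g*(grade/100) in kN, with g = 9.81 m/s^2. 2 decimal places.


Rg = W * 9.81 * grade / 100
Rg = 216 * 9.81 * 1.53 / 100
Rg = 2118.96 * 0.0153
Rg = 32.42 kN

32.42


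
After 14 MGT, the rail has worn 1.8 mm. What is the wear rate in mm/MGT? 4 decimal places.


Wear rate = total wear / cumulative tonnage
Rate = 1.8 / 14
Rate = 0.1286 mm/MGT

0.1286


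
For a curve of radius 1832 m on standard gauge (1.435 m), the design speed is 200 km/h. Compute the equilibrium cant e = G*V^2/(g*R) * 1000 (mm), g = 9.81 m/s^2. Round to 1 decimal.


Convert speed: V = 200 / 3.6 = 55.5556 m/s
Apply formula: e = 1.435 * 55.5556^2 / (9.81 * 1832)
e = 1.435 * 3086.4198 / 17971.92
e = 0.246441 m = 246.4 mm

246.4


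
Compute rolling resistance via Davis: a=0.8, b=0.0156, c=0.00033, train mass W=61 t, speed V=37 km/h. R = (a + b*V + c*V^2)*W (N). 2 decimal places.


b*V = 0.0156 * 37 = 0.5772
c*V^2 = 0.00033 * 1369 = 0.45177
R_per_t = 0.8 + 0.5772 + 0.45177 = 1.82897 N/t
R_total = 1.82897 * 61 = 111.57 N

111.57


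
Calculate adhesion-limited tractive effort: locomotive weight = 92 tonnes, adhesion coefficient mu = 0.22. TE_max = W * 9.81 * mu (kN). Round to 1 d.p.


TE_max = W * g * mu
TE_max = 92 * 9.81 * 0.22
TE_max = 902.52 * 0.22
TE_max = 198.6 kN

198.6


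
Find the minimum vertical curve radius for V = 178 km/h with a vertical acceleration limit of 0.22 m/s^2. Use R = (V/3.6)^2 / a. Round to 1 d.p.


Convert speed: V = 178 / 3.6 = 49.4444 m/s
V^2 = 2444.7531 m^2/s^2
R_v = 2444.7531 / 0.22
R_v = 11112.5 m

11112.5


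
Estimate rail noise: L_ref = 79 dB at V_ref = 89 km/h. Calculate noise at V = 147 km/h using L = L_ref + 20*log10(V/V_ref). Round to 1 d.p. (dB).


V/V_ref = 147 / 89 = 1.651685
log10(1.651685) = 0.217927
20 * 0.217927 = 4.3585
L = 79 + 4.3585 = 83.4 dB

83.4


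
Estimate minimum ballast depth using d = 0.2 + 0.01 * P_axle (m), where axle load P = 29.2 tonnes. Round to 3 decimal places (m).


d = 0.2 + 0.01 * 29.2
d = 0.2 + 0.292
d = 0.492 m

0.492


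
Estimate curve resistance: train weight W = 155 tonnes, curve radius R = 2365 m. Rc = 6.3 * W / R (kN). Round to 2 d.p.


Rc = 6.3 * W / R
Rc = 6.3 * 155 / 2365
Rc = 976.5 / 2365
Rc = 0.41 kN

0.41


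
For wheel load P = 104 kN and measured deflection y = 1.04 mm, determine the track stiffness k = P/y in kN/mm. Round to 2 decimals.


Track stiffness k = P / y
k = 104 / 1.04
k = 100.00 kN/mm

100.00
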